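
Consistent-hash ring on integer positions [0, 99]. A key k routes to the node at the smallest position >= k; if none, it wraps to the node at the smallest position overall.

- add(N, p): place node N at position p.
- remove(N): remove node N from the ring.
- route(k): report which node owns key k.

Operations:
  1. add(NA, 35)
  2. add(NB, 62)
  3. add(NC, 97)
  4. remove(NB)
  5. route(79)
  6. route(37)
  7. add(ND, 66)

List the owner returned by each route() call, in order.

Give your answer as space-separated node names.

Answer: NC NC

Derivation:
Op 1: add NA@35 -> ring=[35:NA]
Op 2: add NB@62 -> ring=[35:NA,62:NB]
Op 3: add NC@97 -> ring=[35:NA,62:NB,97:NC]
Op 4: remove NB -> ring=[35:NA,97:NC]
Op 5: route key 79: smallest pos >= 79 is 97 -> NC
Op 6: route key 37: smallest pos >= 37 is 97 -> NC
Op 7: add ND@66 -> ring=[35:NA,66:ND,97:NC]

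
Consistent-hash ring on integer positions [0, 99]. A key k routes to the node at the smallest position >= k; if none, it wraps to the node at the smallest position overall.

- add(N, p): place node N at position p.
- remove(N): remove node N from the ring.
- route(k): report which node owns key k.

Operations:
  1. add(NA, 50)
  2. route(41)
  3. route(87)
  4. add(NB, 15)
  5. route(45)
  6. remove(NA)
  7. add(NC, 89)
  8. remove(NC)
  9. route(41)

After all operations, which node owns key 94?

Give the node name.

Answer: NB

Derivation:
Op 1: add NA@50 -> ring=[50:NA]
Op 2: route key 41: smallest pos >= 41 is 50 -> NA
Op 3: route key 87: none >= 87, wrap to smallest pos 50 -> NA
Op 4: add NB@15 -> ring=[15:NB,50:NA]
Op 5: route key 45: smallest pos >= 45 is 50 -> NA
Op 6: remove NA -> ring=[15:NB]
Op 7: add NC@89 -> ring=[15:NB,89:NC]
Op 8: remove NC -> ring=[15:NB]
Op 9: route key 41: none >= 41, wrap to smallest pos 15 -> NB
Final route key 94: none >= 94, wrap to smallest pos 15 -> NB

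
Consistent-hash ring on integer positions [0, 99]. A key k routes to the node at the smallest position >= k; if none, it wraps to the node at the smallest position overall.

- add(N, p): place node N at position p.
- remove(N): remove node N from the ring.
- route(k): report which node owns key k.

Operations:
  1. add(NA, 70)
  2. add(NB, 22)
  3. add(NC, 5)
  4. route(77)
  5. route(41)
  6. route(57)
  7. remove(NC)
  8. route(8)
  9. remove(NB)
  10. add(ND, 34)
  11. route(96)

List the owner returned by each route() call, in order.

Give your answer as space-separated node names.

Op 1: add NA@70 -> ring=[70:NA]
Op 2: add NB@22 -> ring=[22:NB,70:NA]
Op 3: add NC@5 -> ring=[5:NC,22:NB,70:NA]
Op 4: route key 77: none >= 77, wrap to smallest pos 5 -> NC
Op 5: route key 41: smallest pos >= 41 is 70 -> NA
Op 6: route key 57: smallest pos >= 57 is 70 -> NA
Op 7: remove NC -> ring=[22:NB,70:NA]
Op 8: route key 8: smallest pos >= 8 is 22 -> NB
Op 9: remove NB -> ring=[70:NA]
Op 10: add ND@34 -> ring=[34:ND,70:NA]
Op 11: route key 96: none >= 96, wrap to smallest pos 34 -> ND

Answer: NC NA NA NB ND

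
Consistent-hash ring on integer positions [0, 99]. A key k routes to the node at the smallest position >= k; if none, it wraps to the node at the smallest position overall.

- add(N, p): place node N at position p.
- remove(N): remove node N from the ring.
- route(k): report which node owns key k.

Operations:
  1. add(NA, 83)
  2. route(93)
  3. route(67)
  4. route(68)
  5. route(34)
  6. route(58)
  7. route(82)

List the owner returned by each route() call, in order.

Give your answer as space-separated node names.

Answer: NA NA NA NA NA NA

Derivation:
Op 1: add NA@83 -> ring=[83:NA]
Op 2: route key 93: none >= 93, wrap to smallest pos 83 -> NA
Op 3: route key 67: smallest pos >= 67 is 83 -> NA
Op 4: route key 68: smallest pos >= 68 is 83 -> NA
Op 5: route key 34: smallest pos >= 34 is 83 -> NA
Op 6: route key 58: smallest pos >= 58 is 83 -> NA
Op 7: route key 82: smallest pos >= 82 is 83 -> NA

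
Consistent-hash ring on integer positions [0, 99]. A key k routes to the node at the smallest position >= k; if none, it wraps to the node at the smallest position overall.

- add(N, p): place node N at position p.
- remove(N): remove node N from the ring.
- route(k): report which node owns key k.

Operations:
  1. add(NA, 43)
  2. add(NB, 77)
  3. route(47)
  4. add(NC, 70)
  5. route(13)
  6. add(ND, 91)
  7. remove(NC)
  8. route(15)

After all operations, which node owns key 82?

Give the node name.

Op 1: add NA@43 -> ring=[43:NA]
Op 2: add NB@77 -> ring=[43:NA,77:NB]
Op 3: route key 47: smallest pos >= 47 is 77 -> NB
Op 4: add NC@70 -> ring=[43:NA,70:NC,77:NB]
Op 5: route key 13: smallest pos >= 13 is 43 -> NA
Op 6: add ND@91 -> ring=[43:NA,70:NC,77:NB,91:ND]
Op 7: remove NC -> ring=[43:NA,77:NB,91:ND]
Op 8: route key 15: smallest pos >= 15 is 43 -> NA
Final route key 82: smallest pos >= 82 is 91 -> ND

Answer: ND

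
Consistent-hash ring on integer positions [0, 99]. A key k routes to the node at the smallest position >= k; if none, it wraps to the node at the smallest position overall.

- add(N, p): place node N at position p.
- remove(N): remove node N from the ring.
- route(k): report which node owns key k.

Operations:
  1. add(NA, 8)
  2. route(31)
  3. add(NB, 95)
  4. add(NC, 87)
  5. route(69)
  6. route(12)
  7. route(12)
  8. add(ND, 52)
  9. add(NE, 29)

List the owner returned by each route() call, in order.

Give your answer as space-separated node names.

Answer: NA NC NC NC

Derivation:
Op 1: add NA@8 -> ring=[8:NA]
Op 2: route key 31: none >= 31, wrap to smallest pos 8 -> NA
Op 3: add NB@95 -> ring=[8:NA,95:NB]
Op 4: add NC@87 -> ring=[8:NA,87:NC,95:NB]
Op 5: route key 69: smallest pos >= 69 is 87 -> NC
Op 6: route key 12: smallest pos >= 12 is 87 -> NC
Op 7: route key 12: smallest pos >= 12 is 87 -> NC
Op 8: add ND@52 -> ring=[8:NA,52:ND,87:NC,95:NB]
Op 9: add NE@29 -> ring=[8:NA,29:NE,52:ND,87:NC,95:NB]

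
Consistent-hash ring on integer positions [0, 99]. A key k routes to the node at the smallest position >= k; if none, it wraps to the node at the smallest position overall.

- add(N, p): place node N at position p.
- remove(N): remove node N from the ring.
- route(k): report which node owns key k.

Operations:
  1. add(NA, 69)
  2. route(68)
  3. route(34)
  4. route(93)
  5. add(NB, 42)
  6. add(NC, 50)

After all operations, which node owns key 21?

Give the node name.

Answer: NB

Derivation:
Op 1: add NA@69 -> ring=[69:NA]
Op 2: route key 68: smallest pos >= 68 is 69 -> NA
Op 3: route key 34: smallest pos >= 34 is 69 -> NA
Op 4: route key 93: none >= 93, wrap to smallest pos 69 -> NA
Op 5: add NB@42 -> ring=[42:NB,69:NA]
Op 6: add NC@50 -> ring=[42:NB,50:NC,69:NA]
Final route key 21: smallest pos >= 21 is 42 -> NB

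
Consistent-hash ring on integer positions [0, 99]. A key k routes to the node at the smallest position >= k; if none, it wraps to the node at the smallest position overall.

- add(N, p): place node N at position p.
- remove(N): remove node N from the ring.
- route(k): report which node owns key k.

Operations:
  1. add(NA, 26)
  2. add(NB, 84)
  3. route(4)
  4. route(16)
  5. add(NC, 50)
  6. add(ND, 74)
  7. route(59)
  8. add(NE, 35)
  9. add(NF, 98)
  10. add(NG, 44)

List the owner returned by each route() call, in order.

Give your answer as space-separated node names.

Op 1: add NA@26 -> ring=[26:NA]
Op 2: add NB@84 -> ring=[26:NA,84:NB]
Op 3: route key 4: smallest pos >= 4 is 26 -> NA
Op 4: route key 16: smallest pos >= 16 is 26 -> NA
Op 5: add NC@50 -> ring=[26:NA,50:NC,84:NB]
Op 6: add ND@74 -> ring=[26:NA,50:NC,74:ND,84:NB]
Op 7: route key 59: smallest pos >= 59 is 74 -> ND
Op 8: add NE@35 -> ring=[26:NA,35:NE,50:NC,74:ND,84:NB]
Op 9: add NF@98 -> ring=[26:NA,35:NE,50:NC,74:ND,84:NB,98:NF]
Op 10: add NG@44 -> ring=[26:NA,35:NE,44:NG,50:NC,74:ND,84:NB,98:NF]

Answer: NA NA ND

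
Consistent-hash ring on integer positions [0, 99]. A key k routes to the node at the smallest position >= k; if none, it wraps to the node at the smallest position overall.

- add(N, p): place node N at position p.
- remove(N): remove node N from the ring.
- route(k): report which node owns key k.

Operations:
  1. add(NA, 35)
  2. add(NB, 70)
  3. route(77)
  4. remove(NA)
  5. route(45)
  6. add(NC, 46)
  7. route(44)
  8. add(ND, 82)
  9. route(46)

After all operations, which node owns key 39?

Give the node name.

Answer: NC

Derivation:
Op 1: add NA@35 -> ring=[35:NA]
Op 2: add NB@70 -> ring=[35:NA,70:NB]
Op 3: route key 77: none >= 77, wrap to smallest pos 35 -> NA
Op 4: remove NA -> ring=[70:NB]
Op 5: route key 45: smallest pos >= 45 is 70 -> NB
Op 6: add NC@46 -> ring=[46:NC,70:NB]
Op 7: route key 44: smallest pos >= 44 is 46 -> NC
Op 8: add ND@82 -> ring=[46:NC,70:NB,82:ND]
Op 9: route key 46: smallest pos >= 46 is 46 -> NC
Final route key 39: smallest pos >= 39 is 46 -> NC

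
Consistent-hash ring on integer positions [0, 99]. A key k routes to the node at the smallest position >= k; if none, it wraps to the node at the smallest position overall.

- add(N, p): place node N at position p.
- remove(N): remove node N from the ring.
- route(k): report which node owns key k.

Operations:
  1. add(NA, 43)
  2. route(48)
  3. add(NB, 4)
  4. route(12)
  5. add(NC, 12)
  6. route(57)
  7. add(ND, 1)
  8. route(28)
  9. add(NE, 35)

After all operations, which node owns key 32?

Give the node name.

Answer: NE

Derivation:
Op 1: add NA@43 -> ring=[43:NA]
Op 2: route key 48: none >= 48, wrap to smallest pos 43 -> NA
Op 3: add NB@4 -> ring=[4:NB,43:NA]
Op 4: route key 12: smallest pos >= 12 is 43 -> NA
Op 5: add NC@12 -> ring=[4:NB,12:NC,43:NA]
Op 6: route key 57: none >= 57, wrap to smallest pos 4 -> NB
Op 7: add ND@1 -> ring=[1:ND,4:NB,12:NC,43:NA]
Op 8: route key 28: smallest pos >= 28 is 43 -> NA
Op 9: add NE@35 -> ring=[1:ND,4:NB,12:NC,35:NE,43:NA]
Final route key 32: smallest pos >= 32 is 35 -> NE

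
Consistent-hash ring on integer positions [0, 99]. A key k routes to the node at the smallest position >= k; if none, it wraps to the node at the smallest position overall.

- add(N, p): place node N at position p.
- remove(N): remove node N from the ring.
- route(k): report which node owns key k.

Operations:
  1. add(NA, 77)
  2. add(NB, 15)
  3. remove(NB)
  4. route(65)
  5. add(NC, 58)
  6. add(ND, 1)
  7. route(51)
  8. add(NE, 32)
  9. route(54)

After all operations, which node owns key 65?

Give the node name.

Answer: NA

Derivation:
Op 1: add NA@77 -> ring=[77:NA]
Op 2: add NB@15 -> ring=[15:NB,77:NA]
Op 3: remove NB -> ring=[77:NA]
Op 4: route key 65: smallest pos >= 65 is 77 -> NA
Op 5: add NC@58 -> ring=[58:NC,77:NA]
Op 6: add ND@1 -> ring=[1:ND,58:NC,77:NA]
Op 7: route key 51: smallest pos >= 51 is 58 -> NC
Op 8: add NE@32 -> ring=[1:ND,32:NE,58:NC,77:NA]
Op 9: route key 54: smallest pos >= 54 is 58 -> NC
Final route key 65: smallest pos >= 65 is 77 -> NA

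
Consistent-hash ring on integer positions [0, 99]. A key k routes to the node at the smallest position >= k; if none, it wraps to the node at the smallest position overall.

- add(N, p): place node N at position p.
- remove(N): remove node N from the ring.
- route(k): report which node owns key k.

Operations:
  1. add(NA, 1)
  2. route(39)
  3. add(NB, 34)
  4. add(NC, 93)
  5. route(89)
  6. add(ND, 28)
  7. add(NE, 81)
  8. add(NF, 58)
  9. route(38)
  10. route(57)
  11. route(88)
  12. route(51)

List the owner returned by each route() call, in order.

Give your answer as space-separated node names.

Op 1: add NA@1 -> ring=[1:NA]
Op 2: route key 39: none >= 39, wrap to smallest pos 1 -> NA
Op 3: add NB@34 -> ring=[1:NA,34:NB]
Op 4: add NC@93 -> ring=[1:NA,34:NB,93:NC]
Op 5: route key 89: smallest pos >= 89 is 93 -> NC
Op 6: add ND@28 -> ring=[1:NA,28:ND,34:NB,93:NC]
Op 7: add NE@81 -> ring=[1:NA,28:ND,34:NB,81:NE,93:NC]
Op 8: add NF@58 -> ring=[1:NA,28:ND,34:NB,58:NF,81:NE,93:NC]
Op 9: route key 38: smallest pos >= 38 is 58 -> NF
Op 10: route key 57: smallest pos >= 57 is 58 -> NF
Op 11: route key 88: smallest pos >= 88 is 93 -> NC
Op 12: route key 51: smallest pos >= 51 is 58 -> NF

Answer: NA NC NF NF NC NF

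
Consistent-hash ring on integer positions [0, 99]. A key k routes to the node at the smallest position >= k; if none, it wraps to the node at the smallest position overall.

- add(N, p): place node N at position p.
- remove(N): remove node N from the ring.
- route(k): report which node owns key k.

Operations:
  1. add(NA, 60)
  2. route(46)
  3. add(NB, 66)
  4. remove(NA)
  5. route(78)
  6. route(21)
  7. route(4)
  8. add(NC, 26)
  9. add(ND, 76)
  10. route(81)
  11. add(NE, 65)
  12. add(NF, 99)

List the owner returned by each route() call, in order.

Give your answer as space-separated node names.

Op 1: add NA@60 -> ring=[60:NA]
Op 2: route key 46: smallest pos >= 46 is 60 -> NA
Op 3: add NB@66 -> ring=[60:NA,66:NB]
Op 4: remove NA -> ring=[66:NB]
Op 5: route key 78: none >= 78, wrap to smallest pos 66 -> NB
Op 6: route key 21: smallest pos >= 21 is 66 -> NB
Op 7: route key 4: smallest pos >= 4 is 66 -> NB
Op 8: add NC@26 -> ring=[26:NC,66:NB]
Op 9: add ND@76 -> ring=[26:NC,66:NB,76:ND]
Op 10: route key 81: none >= 81, wrap to smallest pos 26 -> NC
Op 11: add NE@65 -> ring=[26:NC,65:NE,66:NB,76:ND]
Op 12: add NF@99 -> ring=[26:NC,65:NE,66:NB,76:ND,99:NF]

Answer: NA NB NB NB NC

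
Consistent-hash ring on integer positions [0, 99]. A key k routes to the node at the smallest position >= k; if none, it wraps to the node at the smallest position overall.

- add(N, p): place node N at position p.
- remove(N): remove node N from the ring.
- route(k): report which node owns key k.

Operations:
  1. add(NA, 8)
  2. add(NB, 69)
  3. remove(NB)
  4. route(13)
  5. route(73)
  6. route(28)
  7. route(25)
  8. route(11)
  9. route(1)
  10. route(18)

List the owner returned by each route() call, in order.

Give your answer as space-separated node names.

Answer: NA NA NA NA NA NA NA

Derivation:
Op 1: add NA@8 -> ring=[8:NA]
Op 2: add NB@69 -> ring=[8:NA,69:NB]
Op 3: remove NB -> ring=[8:NA]
Op 4: route key 13: none >= 13, wrap to smallest pos 8 -> NA
Op 5: route key 73: none >= 73, wrap to smallest pos 8 -> NA
Op 6: route key 28: none >= 28, wrap to smallest pos 8 -> NA
Op 7: route key 25: none >= 25, wrap to smallest pos 8 -> NA
Op 8: route key 11: none >= 11, wrap to smallest pos 8 -> NA
Op 9: route key 1: smallest pos >= 1 is 8 -> NA
Op 10: route key 18: none >= 18, wrap to smallest pos 8 -> NA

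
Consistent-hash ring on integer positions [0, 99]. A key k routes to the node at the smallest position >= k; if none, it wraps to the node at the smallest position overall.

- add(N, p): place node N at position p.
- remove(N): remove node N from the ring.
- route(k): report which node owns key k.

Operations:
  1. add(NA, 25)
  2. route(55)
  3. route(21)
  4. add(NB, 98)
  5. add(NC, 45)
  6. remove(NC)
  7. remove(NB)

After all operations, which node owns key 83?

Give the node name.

Op 1: add NA@25 -> ring=[25:NA]
Op 2: route key 55: none >= 55, wrap to smallest pos 25 -> NA
Op 3: route key 21: smallest pos >= 21 is 25 -> NA
Op 4: add NB@98 -> ring=[25:NA,98:NB]
Op 5: add NC@45 -> ring=[25:NA,45:NC,98:NB]
Op 6: remove NC -> ring=[25:NA,98:NB]
Op 7: remove NB -> ring=[25:NA]
Final route key 83: none >= 83, wrap to smallest pos 25 -> NA

Answer: NA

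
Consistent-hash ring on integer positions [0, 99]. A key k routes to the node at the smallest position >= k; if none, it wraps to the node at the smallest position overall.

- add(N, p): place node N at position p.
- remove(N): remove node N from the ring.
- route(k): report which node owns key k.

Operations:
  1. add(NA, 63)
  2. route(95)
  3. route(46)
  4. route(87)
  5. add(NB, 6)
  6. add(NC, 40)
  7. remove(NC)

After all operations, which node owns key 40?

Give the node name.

Op 1: add NA@63 -> ring=[63:NA]
Op 2: route key 95: none >= 95, wrap to smallest pos 63 -> NA
Op 3: route key 46: smallest pos >= 46 is 63 -> NA
Op 4: route key 87: none >= 87, wrap to smallest pos 63 -> NA
Op 5: add NB@6 -> ring=[6:NB,63:NA]
Op 6: add NC@40 -> ring=[6:NB,40:NC,63:NA]
Op 7: remove NC -> ring=[6:NB,63:NA]
Final route key 40: smallest pos >= 40 is 63 -> NA

Answer: NA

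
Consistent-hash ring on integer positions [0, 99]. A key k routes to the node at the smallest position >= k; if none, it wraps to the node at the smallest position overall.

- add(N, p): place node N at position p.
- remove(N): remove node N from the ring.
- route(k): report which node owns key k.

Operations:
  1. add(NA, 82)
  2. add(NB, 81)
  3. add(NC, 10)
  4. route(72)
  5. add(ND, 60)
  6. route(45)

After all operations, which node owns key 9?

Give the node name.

Answer: NC

Derivation:
Op 1: add NA@82 -> ring=[82:NA]
Op 2: add NB@81 -> ring=[81:NB,82:NA]
Op 3: add NC@10 -> ring=[10:NC,81:NB,82:NA]
Op 4: route key 72: smallest pos >= 72 is 81 -> NB
Op 5: add ND@60 -> ring=[10:NC,60:ND,81:NB,82:NA]
Op 6: route key 45: smallest pos >= 45 is 60 -> ND
Final route key 9: smallest pos >= 9 is 10 -> NC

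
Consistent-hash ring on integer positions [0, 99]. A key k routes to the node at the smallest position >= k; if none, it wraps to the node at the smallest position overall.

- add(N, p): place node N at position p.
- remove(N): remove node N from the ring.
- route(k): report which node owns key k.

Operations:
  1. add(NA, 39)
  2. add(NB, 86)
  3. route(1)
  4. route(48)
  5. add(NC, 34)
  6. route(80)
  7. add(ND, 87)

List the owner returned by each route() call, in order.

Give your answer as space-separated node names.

Op 1: add NA@39 -> ring=[39:NA]
Op 2: add NB@86 -> ring=[39:NA,86:NB]
Op 3: route key 1: smallest pos >= 1 is 39 -> NA
Op 4: route key 48: smallest pos >= 48 is 86 -> NB
Op 5: add NC@34 -> ring=[34:NC,39:NA,86:NB]
Op 6: route key 80: smallest pos >= 80 is 86 -> NB
Op 7: add ND@87 -> ring=[34:NC,39:NA,86:NB,87:ND]

Answer: NA NB NB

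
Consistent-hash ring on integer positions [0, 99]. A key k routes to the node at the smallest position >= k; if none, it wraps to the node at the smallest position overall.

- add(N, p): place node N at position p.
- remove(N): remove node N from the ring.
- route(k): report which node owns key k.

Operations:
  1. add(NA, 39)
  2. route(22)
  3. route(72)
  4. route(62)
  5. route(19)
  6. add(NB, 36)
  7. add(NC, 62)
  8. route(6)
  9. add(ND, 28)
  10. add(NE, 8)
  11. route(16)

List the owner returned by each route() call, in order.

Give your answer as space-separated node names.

Op 1: add NA@39 -> ring=[39:NA]
Op 2: route key 22: smallest pos >= 22 is 39 -> NA
Op 3: route key 72: none >= 72, wrap to smallest pos 39 -> NA
Op 4: route key 62: none >= 62, wrap to smallest pos 39 -> NA
Op 5: route key 19: smallest pos >= 19 is 39 -> NA
Op 6: add NB@36 -> ring=[36:NB,39:NA]
Op 7: add NC@62 -> ring=[36:NB,39:NA,62:NC]
Op 8: route key 6: smallest pos >= 6 is 36 -> NB
Op 9: add ND@28 -> ring=[28:ND,36:NB,39:NA,62:NC]
Op 10: add NE@8 -> ring=[8:NE,28:ND,36:NB,39:NA,62:NC]
Op 11: route key 16: smallest pos >= 16 is 28 -> ND

Answer: NA NA NA NA NB ND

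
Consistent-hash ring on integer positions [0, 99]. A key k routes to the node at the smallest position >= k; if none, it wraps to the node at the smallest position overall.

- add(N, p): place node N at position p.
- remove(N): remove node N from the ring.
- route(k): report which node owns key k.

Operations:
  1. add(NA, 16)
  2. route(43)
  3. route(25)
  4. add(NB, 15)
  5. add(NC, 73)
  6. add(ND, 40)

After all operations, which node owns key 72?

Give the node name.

Answer: NC

Derivation:
Op 1: add NA@16 -> ring=[16:NA]
Op 2: route key 43: none >= 43, wrap to smallest pos 16 -> NA
Op 3: route key 25: none >= 25, wrap to smallest pos 16 -> NA
Op 4: add NB@15 -> ring=[15:NB,16:NA]
Op 5: add NC@73 -> ring=[15:NB,16:NA,73:NC]
Op 6: add ND@40 -> ring=[15:NB,16:NA,40:ND,73:NC]
Final route key 72: smallest pos >= 72 is 73 -> NC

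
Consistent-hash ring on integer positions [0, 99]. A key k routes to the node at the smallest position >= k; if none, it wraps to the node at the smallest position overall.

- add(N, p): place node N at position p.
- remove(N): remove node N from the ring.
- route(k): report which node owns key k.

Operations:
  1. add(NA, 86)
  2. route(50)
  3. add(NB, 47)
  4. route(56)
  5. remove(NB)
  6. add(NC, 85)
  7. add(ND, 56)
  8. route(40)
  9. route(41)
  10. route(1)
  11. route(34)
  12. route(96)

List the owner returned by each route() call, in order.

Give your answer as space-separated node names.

Answer: NA NA ND ND ND ND ND

Derivation:
Op 1: add NA@86 -> ring=[86:NA]
Op 2: route key 50: smallest pos >= 50 is 86 -> NA
Op 3: add NB@47 -> ring=[47:NB,86:NA]
Op 4: route key 56: smallest pos >= 56 is 86 -> NA
Op 5: remove NB -> ring=[86:NA]
Op 6: add NC@85 -> ring=[85:NC,86:NA]
Op 7: add ND@56 -> ring=[56:ND,85:NC,86:NA]
Op 8: route key 40: smallest pos >= 40 is 56 -> ND
Op 9: route key 41: smallest pos >= 41 is 56 -> ND
Op 10: route key 1: smallest pos >= 1 is 56 -> ND
Op 11: route key 34: smallest pos >= 34 is 56 -> ND
Op 12: route key 96: none >= 96, wrap to smallest pos 56 -> ND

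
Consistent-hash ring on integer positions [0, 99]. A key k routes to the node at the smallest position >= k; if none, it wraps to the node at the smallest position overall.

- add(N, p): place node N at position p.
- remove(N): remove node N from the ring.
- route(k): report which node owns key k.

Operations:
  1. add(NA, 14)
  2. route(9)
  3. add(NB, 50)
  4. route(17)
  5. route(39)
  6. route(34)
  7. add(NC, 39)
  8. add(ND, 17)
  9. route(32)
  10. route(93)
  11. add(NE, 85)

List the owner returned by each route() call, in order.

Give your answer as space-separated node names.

Answer: NA NB NB NB NC NA

Derivation:
Op 1: add NA@14 -> ring=[14:NA]
Op 2: route key 9: smallest pos >= 9 is 14 -> NA
Op 3: add NB@50 -> ring=[14:NA,50:NB]
Op 4: route key 17: smallest pos >= 17 is 50 -> NB
Op 5: route key 39: smallest pos >= 39 is 50 -> NB
Op 6: route key 34: smallest pos >= 34 is 50 -> NB
Op 7: add NC@39 -> ring=[14:NA,39:NC,50:NB]
Op 8: add ND@17 -> ring=[14:NA,17:ND,39:NC,50:NB]
Op 9: route key 32: smallest pos >= 32 is 39 -> NC
Op 10: route key 93: none >= 93, wrap to smallest pos 14 -> NA
Op 11: add NE@85 -> ring=[14:NA,17:ND,39:NC,50:NB,85:NE]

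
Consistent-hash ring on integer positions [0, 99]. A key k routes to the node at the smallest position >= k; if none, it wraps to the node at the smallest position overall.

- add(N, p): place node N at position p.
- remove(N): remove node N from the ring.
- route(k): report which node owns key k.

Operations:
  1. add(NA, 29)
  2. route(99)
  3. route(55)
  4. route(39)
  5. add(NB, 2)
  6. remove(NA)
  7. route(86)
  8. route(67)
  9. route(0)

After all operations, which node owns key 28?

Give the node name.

Op 1: add NA@29 -> ring=[29:NA]
Op 2: route key 99: none >= 99, wrap to smallest pos 29 -> NA
Op 3: route key 55: none >= 55, wrap to smallest pos 29 -> NA
Op 4: route key 39: none >= 39, wrap to smallest pos 29 -> NA
Op 5: add NB@2 -> ring=[2:NB,29:NA]
Op 6: remove NA -> ring=[2:NB]
Op 7: route key 86: none >= 86, wrap to smallest pos 2 -> NB
Op 8: route key 67: none >= 67, wrap to smallest pos 2 -> NB
Op 9: route key 0: smallest pos >= 0 is 2 -> NB
Final route key 28: none >= 28, wrap to smallest pos 2 -> NB

Answer: NB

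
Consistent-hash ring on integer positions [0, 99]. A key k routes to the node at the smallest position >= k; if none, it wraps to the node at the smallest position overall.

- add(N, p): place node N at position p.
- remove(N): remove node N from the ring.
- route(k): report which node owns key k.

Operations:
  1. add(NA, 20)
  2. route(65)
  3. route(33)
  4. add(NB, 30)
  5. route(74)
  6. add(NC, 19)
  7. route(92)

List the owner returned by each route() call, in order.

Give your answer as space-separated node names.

Op 1: add NA@20 -> ring=[20:NA]
Op 2: route key 65: none >= 65, wrap to smallest pos 20 -> NA
Op 3: route key 33: none >= 33, wrap to smallest pos 20 -> NA
Op 4: add NB@30 -> ring=[20:NA,30:NB]
Op 5: route key 74: none >= 74, wrap to smallest pos 20 -> NA
Op 6: add NC@19 -> ring=[19:NC,20:NA,30:NB]
Op 7: route key 92: none >= 92, wrap to smallest pos 19 -> NC

Answer: NA NA NA NC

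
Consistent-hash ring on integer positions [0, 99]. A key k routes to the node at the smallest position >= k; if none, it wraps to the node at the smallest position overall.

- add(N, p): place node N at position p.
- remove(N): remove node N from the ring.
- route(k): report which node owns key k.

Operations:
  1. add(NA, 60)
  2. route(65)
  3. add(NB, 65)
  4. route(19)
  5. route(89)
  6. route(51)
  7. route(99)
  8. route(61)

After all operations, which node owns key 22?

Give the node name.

Answer: NA

Derivation:
Op 1: add NA@60 -> ring=[60:NA]
Op 2: route key 65: none >= 65, wrap to smallest pos 60 -> NA
Op 3: add NB@65 -> ring=[60:NA,65:NB]
Op 4: route key 19: smallest pos >= 19 is 60 -> NA
Op 5: route key 89: none >= 89, wrap to smallest pos 60 -> NA
Op 6: route key 51: smallest pos >= 51 is 60 -> NA
Op 7: route key 99: none >= 99, wrap to smallest pos 60 -> NA
Op 8: route key 61: smallest pos >= 61 is 65 -> NB
Final route key 22: smallest pos >= 22 is 60 -> NA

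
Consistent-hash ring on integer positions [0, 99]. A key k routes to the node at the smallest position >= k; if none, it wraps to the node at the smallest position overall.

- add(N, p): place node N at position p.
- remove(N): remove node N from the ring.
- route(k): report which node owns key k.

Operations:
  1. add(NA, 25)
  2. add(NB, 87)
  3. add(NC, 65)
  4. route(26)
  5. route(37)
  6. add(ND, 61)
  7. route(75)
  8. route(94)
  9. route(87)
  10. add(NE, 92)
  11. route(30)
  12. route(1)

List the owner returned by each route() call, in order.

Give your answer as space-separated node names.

Op 1: add NA@25 -> ring=[25:NA]
Op 2: add NB@87 -> ring=[25:NA,87:NB]
Op 3: add NC@65 -> ring=[25:NA,65:NC,87:NB]
Op 4: route key 26: smallest pos >= 26 is 65 -> NC
Op 5: route key 37: smallest pos >= 37 is 65 -> NC
Op 6: add ND@61 -> ring=[25:NA,61:ND,65:NC,87:NB]
Op 7: route key 75: smallest pos >= 75 is 87 -> NB
Op 8: route key 94: none >= 94, wrap to smallest pos 25 -> NA
Op 9: route key 87: smallest pos >= 87 is 87 -> NB
Op 10: add NE@92 -> ring=[25:NA,61:ND,65:NC,87:NB,92:NE]
Op 11: route key 30: smallest pos >= 30 is 61 -> ND
Op 12: route key 1: smallest pos >= 1 is 25 -> NA

Answer: NC NC NB NA NB ND NA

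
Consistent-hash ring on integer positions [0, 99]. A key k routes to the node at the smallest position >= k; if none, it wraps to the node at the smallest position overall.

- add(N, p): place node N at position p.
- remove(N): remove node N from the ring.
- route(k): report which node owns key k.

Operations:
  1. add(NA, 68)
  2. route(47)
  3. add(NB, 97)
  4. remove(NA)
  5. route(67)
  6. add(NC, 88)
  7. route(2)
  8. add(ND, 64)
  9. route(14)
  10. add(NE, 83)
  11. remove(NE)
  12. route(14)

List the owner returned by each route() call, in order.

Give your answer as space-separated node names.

Answer: NA NB NC ND ND

Derivation:
Op 1: add NA@68 -> ring=[68:NA]
Op 2: route key 47: smallest pos >= 47 is 68 -> NA
Op 3: add NB@97 -> ring=[68:NA,97:NB]
Op 4: remove NA -> ring=[97:NB]
Op 5: route key 67: smallest pos >= 67 is 97 -> NB
Op 6: add NC@88 -> ring=[88:NC,97:NB]
Op 7: route key 2: smallest pos >= 2 is 88 -> NC
Op 8: add ND@64 -> ring=[64:ND,88:NC,97:NB]
Op 9: route key 14: smallest pos >= 14 is 64 -> ND
Op 10: add NE@83 -> ring=[64:ND,83:NE,88:NC,97:NB]
Op 11: remove NE -> ring=[64:ND,88:NC,97:NB]
Op 12: route key 14: smallest pos >= 14 is 64 -> ND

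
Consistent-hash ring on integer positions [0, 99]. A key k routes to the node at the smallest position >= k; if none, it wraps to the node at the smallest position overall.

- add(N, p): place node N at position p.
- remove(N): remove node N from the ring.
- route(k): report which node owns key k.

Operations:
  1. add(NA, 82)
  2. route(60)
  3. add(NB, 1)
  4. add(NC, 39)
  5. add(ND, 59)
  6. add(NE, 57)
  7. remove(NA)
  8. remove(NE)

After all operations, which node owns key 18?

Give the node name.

Answer: NC

Derivation:
Op 1: add NA@82 -> ring=[82:NA]
Op 2: route key 60: smallest pos >= 60 is 82 -> NA
Op 3: add NB@1 -> ring=[1:NB,82:NA]
Op 4: add NC@39 -> ring=[1:NB,39:NC,82:NA]
Op 5: add ND@59 -> ring=[1:NB,39:NC,59:ND,82:NA]
Op 6: add NE@57 -> ring=[1:NB,39:NC,57:NE,59:ND,82:NA]
Op 7: remove NA -> ring=[1:NB,39:NC,57:NE,59:ND]
Op 8: remove NE -> ring=[1:NB,39:NC,59:ND]
Final route key 18: smallest pos >= 18 is 39 -> NC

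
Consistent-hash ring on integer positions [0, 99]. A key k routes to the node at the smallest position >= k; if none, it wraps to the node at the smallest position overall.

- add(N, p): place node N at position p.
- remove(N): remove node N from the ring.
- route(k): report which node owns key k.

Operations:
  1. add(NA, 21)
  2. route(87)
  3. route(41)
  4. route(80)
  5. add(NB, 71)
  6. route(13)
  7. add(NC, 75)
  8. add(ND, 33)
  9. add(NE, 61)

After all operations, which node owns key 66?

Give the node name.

Answer: NB

Derivation:
Op 1: add NA@21 -> ring=[21:NA]
Op 2: route key 87: none >= 87, wrap to smallest pos 21 -> NA
Op 3: route key 41: none >= 41, wrap to smallest pos 21 -> NA
Op 4: route key 80: none >= 80, wrap to smallest pos 21 -> NA
Op 5: add NB@71 -> ring=[21:NA,71:NB]
Op 6: route key 13: smallest pos >= 13 is 21 -> NA
Op 7: add NC@75 -> ring=[21:NA,71:NB,75:NC]
Op 8: add ND@33 -> ring=[21:NA,33:ND,71:NB,75:NC]
Op 9: add NE@61 -> ring=[21:NA,33:ND,61:NE,71:NB,75:NC]
Final route key 66: smallest pos >= 66 is 71 -> NB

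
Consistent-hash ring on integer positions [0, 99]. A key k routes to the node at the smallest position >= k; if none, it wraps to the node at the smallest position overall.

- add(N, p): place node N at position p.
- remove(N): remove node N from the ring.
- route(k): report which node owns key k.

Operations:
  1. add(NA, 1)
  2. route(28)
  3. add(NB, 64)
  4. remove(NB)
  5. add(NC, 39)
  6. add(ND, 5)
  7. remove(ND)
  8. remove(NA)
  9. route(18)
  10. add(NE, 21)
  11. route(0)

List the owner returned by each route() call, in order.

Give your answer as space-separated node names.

Op 1: add NA@1 -> ring=[1:NA]
Op 2: route key 28: none >= 28, wrap to smallest pos 1 -> NA
Op 3: add NB@64 -> ring=[1:NA,64:NB]
Op 4: remove NB -> ring=[1:NA]
Op 5: add NC@39 -> ring=[1:NA,39:NC]
Op 6: add ND@5 -> ring=[1:NA,5:ND,39:NC]
Op 7: remove ND -> ring=[1:NA,39:NC]
Op 8: remove NA -> ring=[39:NC]
Op 9: route key 18: smallest pos >= 18 is 39 -> NC
Op 10: add NE@21 -> ring=[21:NE,39:NC]
Op 11: route key 0: smallest pos >= 0 is 21 -> NE

Answer: NA NC NE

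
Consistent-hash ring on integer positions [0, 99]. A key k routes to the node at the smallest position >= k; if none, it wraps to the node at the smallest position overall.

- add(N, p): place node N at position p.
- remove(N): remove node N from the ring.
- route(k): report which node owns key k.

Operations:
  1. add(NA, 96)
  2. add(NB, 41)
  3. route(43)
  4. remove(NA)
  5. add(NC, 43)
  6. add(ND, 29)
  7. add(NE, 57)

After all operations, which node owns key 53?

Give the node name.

Op 1: add NA@96 -> ring=[96:NA]
Op 2: add NB@41 -> ring=[41:NB,96:NA]
Op 3: route key 43: smallest pos >= 43 is 96 -> NA
Op 4: remove NA -> ring=[41:NB]
Op 5: add NC@43 -> ring=[41:NB,43:NC]
Op 6: add ND@29 -> ring=[29:ND,41:NB,43:NC]
Op 7: add NE@57 -> ring=[29:ND,41:NB,43:NC,57:NE]
Final route key 53: smallest pos >= 53 is 57 -> NE

Answer: NE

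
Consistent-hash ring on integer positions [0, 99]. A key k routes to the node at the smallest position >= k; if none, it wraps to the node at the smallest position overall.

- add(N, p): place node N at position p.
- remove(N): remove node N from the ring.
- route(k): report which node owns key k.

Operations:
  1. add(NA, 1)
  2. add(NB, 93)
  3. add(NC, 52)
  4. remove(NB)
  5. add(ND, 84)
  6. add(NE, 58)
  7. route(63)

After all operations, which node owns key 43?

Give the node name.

Answer: NC

Derivation:
Op 1: add NA@1 -> ring=[1:NA]
Op 2: add NB@93 -> ring=[1:NA,93:NB]
Op 3: add NC@52 -> ring=[1:NA,52:NC,93:NB]
Op 4: remove NB -> ring=[1:NA,52:NC]
Op 5: add ND@84 -> ring=[1:NA,52:NC,84:ND]
Op 6: add NE@58 -> ring=[1:NA,52:NC,58:NE,84:ND]
Op 7: route key 63: smallest pos >= 63 is 84 -> ND
Final route key 43: smallest pos >= 43 is 52 -> NC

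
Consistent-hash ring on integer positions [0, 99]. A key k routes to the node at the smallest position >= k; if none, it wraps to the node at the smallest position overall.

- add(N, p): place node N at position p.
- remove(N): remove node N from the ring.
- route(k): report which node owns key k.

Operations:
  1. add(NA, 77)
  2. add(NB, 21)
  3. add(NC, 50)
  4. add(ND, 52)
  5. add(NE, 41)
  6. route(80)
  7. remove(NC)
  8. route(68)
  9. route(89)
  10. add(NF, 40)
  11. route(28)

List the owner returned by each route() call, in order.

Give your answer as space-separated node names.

Op 1: add NA@77 -> ring=[77:NA]
Op 2: add NB@21 -> ring=[21:NB,77:NA]
Op 3: add NC@50 -> ring=[21:NB,50:NC,77:NA]
Op 4: add ND@52 -> ring=[21:NB,50:NC,52:ND,77:NA]
Op 5: add NE@41 -> ring=[21:NB,41:NE,50:NC,52:ND,77:NA]
Op 6: route key 80: none >= 80, wrap to smallest pos 21 -> NB
Op 7: remove NC -> ring=[21:NB,41:NE,52:ND,77:NA]
Op 8: route key 68: smallest pos >= 68 is 77 -> NA
Op 9: route key 89: none >= 89, wrap to smallest pos 21 -> NB
Op 10: add NF@40 -> ring=[21:NB,40:NF,41:NE,52:ND,77:NA]
Op 11: route key 28: smallest pos >= 28 is 40 -> NF

Answer: NB NA NB NF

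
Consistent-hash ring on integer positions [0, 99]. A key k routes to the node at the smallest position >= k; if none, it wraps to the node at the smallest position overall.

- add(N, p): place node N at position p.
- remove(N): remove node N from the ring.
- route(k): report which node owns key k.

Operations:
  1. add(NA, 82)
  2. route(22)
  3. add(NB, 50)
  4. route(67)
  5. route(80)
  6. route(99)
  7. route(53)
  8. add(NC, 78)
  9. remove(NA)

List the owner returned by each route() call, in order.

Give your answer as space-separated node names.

Answer: NA NA NA NB NA

Derivation:
Op 1: add NA@82 -> ring=[82:NA]
Op 2: route key 22: smallest pos >= 22 is 82 -> NA
Op 3: add NB@50 -> ring=[50:NB,82:NA]
Op 4: route key 67: smallest pos >= 67 is 82 -> NA
Op 5: route key 80: smallest pos >= 80 is 82 -> NA
Op 6: route key 99: none >= 99, wrap to smallest pos 50 -> NB
Op 7: route key 53: smallest pos >= 53 is 82 -> NA
Op 8: add NC@78 -> ring=[50:NB,78:NC,82:NA]
Op 9: remove NA -> ring=[50:NB,78:NC]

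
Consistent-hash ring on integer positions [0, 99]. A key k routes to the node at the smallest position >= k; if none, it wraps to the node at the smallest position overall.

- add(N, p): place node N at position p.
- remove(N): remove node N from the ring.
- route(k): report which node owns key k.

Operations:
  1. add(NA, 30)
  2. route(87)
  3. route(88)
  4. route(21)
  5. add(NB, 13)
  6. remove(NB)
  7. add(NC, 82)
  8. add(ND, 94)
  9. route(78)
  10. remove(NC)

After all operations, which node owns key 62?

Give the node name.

Answer: ND

Derivation:
Op 1: add NA@30 -> ring=[30:NA]
Op 2: route key 87: none >= 87, wrap to smallest pos 30 -> NA
Op 3: route key 88: none >= 88, wrap to smallest pos 30 -> NA
Op 4: route key 21: smallest pos >= 21 is 30 -> NA
Op 5: add NB@13 -> ring=[13:NB,30:NA]
Op 6: remove NB -> ring=[30:NA]
Op 7: add NC@82 -> ring=[30:NA,82:NC]
Op 8: add ND@94 -> ring=[30:NA,82:NC,94:ND]
Op 9: route key 78: smallest pos >= 78 is 82 -> NC
Op 10: remove NC -> ring=[30:NA,94:ND]
Final route key 62: smallest pos >= 62 is 94 -> ND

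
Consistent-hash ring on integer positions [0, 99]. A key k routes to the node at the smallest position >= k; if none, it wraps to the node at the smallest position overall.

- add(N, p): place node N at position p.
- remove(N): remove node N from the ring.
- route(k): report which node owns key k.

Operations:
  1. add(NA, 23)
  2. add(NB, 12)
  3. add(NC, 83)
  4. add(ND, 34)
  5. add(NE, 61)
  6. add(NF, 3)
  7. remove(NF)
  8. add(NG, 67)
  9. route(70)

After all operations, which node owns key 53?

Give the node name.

Answer: NE

Derivation:
Op 1: add NA@23 -> ring=[23:NA]
Op 2: add NB@12 -> ring=[12:NB,23:NA]
Op 3: add NC@83 -> ring=[12:NB,23:NA,83:NC]
Op 4: add ND@34 -> ring=[12:NB,23:NA,34:ND,83:NC]
Op 5: add NE@61 -> ring=[12:NB,23:NA,34:ND,61:NE,83:NC]
Op 6: add NF@3 -> ring=[3:NF,12:NB,23:NA,34:ND,61:NE,83:NC]
Op 7: remove NF -> ring=[12:NB,23:NA,34:ND,61:NE,83:NC]
Op 8: add NG@67 -> ring=[12:NB,23:NA,34:ND,61:NE,67:NG,83:NC]
Op 9: route key 70: smallest pos >= 70 is 83 -> NC
Final route key 53: smallest pos >= 53 is 61 -> NE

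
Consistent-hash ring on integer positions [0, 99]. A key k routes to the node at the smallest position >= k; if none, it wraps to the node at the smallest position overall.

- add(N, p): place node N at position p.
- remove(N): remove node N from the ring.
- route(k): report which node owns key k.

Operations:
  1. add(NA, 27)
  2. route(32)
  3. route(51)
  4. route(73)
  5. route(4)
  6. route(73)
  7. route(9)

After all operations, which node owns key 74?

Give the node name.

Op 1: add NA@27 -> ring=[27:NA]
Op 2: route key 32: none >= 32, wrap to smallest pos 27 -> NA
Op 3: route key 51: none >= 51, wrap to smallest pos 27 -> NA
Op 4: route key 73: none >= 73, wrap to smallest pos 27 -> NA
Op 5: route key 4: smallest pos >= 4 is 27 -> NA
Op 6: route key 73: none >= 73, wrap to smallest pos 27 -> NA
Op 7: route key 9: smallest pos >= 9 is 27 -> NA
Final route key 74: none >= 74, wrap to smallest pos 27 -> NA

Answer: NA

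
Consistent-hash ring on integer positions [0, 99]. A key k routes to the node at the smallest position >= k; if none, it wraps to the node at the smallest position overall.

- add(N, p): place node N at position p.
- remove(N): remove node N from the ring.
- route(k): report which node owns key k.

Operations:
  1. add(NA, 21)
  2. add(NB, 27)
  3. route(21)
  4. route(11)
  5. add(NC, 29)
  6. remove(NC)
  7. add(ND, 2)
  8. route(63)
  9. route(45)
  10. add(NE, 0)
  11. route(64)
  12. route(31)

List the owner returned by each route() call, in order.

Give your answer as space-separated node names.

Op 1: add NA@21 -> ring=[21:NA]
Op 2: add NB@27 -> ring=[21:NA,27:NB]
Op 3: route key 21: smallest pos >= 21 is 21 -> NA
Op 4: route key 11: smallest pos >= 11 is 21 -> NA
Op 5: add NC@29 -> ring=[21:NA,27:NB,29:NC]
Op 6: remove NC -> ring=[21:NA,27:NB]
Op 7: add ND@2 -> ring=[2:ND,21:NA,27:NB]
Op 8: route key 63: none >= 63, wrap to smallest pos 2 -> ND
Op 9: route key 45: none >= 45, wrap to smallest pos 2 -> ND
Op 10: add NE@0 -> ring=[0:NE,2:ND,21:NA,27:NB]
Op 11: route key 64: none >= 64, wrap to smallest pos 0 -> NE
Op 12: route key 31: none >= 31, wrap to smallest pos 0 -> NE

Answer: NA NA ND ND NE NE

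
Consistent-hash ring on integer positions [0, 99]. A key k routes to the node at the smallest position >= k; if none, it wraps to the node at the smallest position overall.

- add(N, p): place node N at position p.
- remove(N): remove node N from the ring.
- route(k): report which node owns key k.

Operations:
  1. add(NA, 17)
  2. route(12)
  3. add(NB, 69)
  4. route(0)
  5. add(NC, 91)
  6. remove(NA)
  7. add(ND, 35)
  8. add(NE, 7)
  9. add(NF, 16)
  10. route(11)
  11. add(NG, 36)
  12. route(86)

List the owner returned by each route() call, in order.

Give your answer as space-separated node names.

Answer: NA NA NF NC

Derivation:
Op 1: add NA@17 -> ring=[17:NA]
Op 2: route key 12: smallest pos >= 12 is 17 -> NA
Op 3: add NB@69 -> ring=[17:NA,69:NB]
Op 4: route key 0: smallest pos >= 0 is 17 -> NA
Op 5: add NC@91 -> ring=[17:NA,69:NB,91:NC]
Op 6: remove NA -> ring=[69:NB,91:NC]
Op 7: add ND@35 -> ring=[35:ND,69:NB,91:NC]
Op 8: add NE@7 -> ring=[7:NE,35:ND,69:NB,91:NC]
Op 9: add NF@16 -> ring=[7:NE,16:NF,35:ND,69:NB,91:NC]
Op 10: route key 11: smallest pos >= 11 is 16 -> NF
Op 11: add NG@36 -> ring=[7:NE,16:NF,35:ND,36:NG,69:NB,91:NC]
Op 12: route key 86: smallest pos >= 86 is 91 -> NC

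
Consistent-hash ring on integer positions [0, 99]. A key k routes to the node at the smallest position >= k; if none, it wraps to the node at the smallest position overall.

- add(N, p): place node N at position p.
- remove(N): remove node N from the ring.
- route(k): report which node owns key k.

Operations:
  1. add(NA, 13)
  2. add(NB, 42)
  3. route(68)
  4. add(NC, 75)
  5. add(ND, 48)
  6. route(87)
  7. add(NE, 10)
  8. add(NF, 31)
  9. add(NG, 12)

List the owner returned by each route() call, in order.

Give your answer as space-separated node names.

Answer: NA NA

Derivation:
Op 1: add NA@13 -> ring=[13:NA]
Op 2: add NB@42 -> ring=[13:NA,42:NB]
Op 3: route key 68: none >= 68, wrap to smallest pos 13 -> NA
Op 4: add NC@75 -> ring=[13:NA,42:NB,75:NC]
Op 5: add ND@48 -> ring=[13:NA,42:NB,48:ND,75:NC]
Op 6: route key 87: none >= 87, wrap to smallest pos 13 -> NA
Op 7: add NE@10 -> ring=[10:NE,13:NA,42:NB,48:ND,75:NC]
Op 8: add NF@31 -> ring=[10:NE,13:NA,31:NF,42:NB,48:ND,75:NC]
Op 9: add NG@12 -> ring=[10:NE,12:NG,13:NA,31:NF,42:NB,48:ND,75:NC]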